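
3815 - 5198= - 1383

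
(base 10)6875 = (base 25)b00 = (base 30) 7j5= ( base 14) 2711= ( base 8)15333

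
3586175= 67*53525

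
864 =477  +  387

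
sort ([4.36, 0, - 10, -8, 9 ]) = [ - 10, - 8,0, 4.36,9]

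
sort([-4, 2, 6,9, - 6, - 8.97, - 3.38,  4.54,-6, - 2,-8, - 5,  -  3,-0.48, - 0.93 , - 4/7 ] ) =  [ - 8.97, - 8, - 6, - 6, - 5,-4, - 3.38, - 3, - 2, - 0.93, - 4/7,-0.48, 2,4.54,6 , 9] 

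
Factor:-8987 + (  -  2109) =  - 11096=- 2^3*19^1* 73^1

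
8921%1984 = 985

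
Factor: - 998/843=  - 2^1*3^(  -  1)* 281^( - 1 )*499^1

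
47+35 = 82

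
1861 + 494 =2355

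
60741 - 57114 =3627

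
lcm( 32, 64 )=64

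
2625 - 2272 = 353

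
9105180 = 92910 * 98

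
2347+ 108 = 2455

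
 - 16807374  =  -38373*438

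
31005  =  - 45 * (  -  689 )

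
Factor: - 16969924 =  - 2^2*199^1*21319^1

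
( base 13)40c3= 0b10001011110011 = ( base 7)35041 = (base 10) 8947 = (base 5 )241242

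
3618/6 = 603 = 603.00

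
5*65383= 326915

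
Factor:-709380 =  - 2^2 * 3^2*5^1*7^1 * 563^1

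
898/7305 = 898/7305 = 0.12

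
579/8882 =579/8882 = 0.07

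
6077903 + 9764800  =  15842703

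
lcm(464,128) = 3712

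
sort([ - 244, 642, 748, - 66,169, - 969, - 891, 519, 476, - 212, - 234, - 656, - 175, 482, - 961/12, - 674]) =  [-969, - 891, - 674,-656,-244, - 234,-212, - 175,-961/12 , - 66,169, 476,482,519, 642,748]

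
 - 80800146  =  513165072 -593965218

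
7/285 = 7/285 = 0.02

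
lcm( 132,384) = 4224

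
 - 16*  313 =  - 5008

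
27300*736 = 20092800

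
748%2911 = 748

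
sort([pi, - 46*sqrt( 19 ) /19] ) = [ - 46*sqrt( 19) /19, pi]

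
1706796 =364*4689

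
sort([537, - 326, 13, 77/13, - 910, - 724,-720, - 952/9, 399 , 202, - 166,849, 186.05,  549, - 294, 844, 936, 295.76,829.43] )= [ - 910, - 724, - 720, - 326,  -  294 , - 166, - 952/9,  77/13, 13, 186.05,202 , 295.76,399, 537,549 , 829.43, 844,849,936 ] 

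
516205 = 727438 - 211233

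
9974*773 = 7709902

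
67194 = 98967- 31773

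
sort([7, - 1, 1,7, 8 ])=[ - 1,1,7, 7 , 8 ] 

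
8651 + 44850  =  53501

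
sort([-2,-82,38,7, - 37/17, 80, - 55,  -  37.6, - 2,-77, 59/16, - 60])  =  [ - 82,  -  77, - 60,-55,  -  37.6,-37/17, - 2,- 2 , 59/16 , 7,38,  80] 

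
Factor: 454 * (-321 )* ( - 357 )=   2^1*3^2*7^1*17^1*107^1*227^1= 52027038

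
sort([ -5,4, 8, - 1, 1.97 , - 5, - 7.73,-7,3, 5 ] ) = [-7.73,  -  7, - 5, - 5, - 1, 1.97,3, 4, 5, 8 ]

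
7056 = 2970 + 4086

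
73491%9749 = 5248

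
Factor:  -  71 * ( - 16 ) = 1136 = 2^4*71^1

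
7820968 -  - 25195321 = 33016289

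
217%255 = 217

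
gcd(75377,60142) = 1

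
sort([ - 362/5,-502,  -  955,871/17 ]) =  [ - 955, - 502,-362/5,871/17 ]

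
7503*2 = 15006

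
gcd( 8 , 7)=1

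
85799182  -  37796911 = 48002271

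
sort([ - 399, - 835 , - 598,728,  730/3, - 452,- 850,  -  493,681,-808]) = [ - 850, - 835, - 808, - 598, - 493, - 452,-399, 730/3,681,728]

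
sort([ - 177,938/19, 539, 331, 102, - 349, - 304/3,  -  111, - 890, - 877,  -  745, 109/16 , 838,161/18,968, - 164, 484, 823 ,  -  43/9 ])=[ - 890, - 877, - 745, - 349,-177, - 164 , - 111, - 304/3, - 43/9, 109/16, 161/18 , 938/19,  102, 331, 484, 539, 823, 838 , 968 ]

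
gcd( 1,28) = 1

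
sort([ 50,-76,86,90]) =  [ -76,  50,86, 90 ] 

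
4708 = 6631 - 1923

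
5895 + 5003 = 10898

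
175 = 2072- 1897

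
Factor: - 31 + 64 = 3^1*11^1 = 33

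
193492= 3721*52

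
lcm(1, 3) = 3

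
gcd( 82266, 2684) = 2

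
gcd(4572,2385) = 9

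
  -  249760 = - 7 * 35680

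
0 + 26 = 26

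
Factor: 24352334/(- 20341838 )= -11^(-1)*43^( - 1)*53^1*  21503^(-1)*229739^1 = - 12176167/10170919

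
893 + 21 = 914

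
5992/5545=1 + 447/5545 = 1.08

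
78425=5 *15685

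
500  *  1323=661500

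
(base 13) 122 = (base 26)7F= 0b11000101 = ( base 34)5r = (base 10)197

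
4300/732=5 + 160/183 = 5.87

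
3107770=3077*1010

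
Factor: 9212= 2^2*7^2 *47^1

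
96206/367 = 96206/367 = 262.14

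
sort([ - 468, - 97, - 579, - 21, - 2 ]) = [ - 579, - 468, - 97 , - 21, - 2]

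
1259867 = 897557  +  362310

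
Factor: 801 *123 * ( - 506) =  - 49852638 = - 2^1*3^3*11^1 * 23^1*41^1*89^1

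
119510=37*3230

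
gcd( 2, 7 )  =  1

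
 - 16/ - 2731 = 16/2731 = 0.01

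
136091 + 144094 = 280185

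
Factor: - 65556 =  - 2^2 * 3^3 *607^1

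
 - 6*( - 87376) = 524256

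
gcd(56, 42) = 14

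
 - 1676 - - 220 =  - 1456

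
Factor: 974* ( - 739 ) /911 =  - 2^1*487^1*739^1*911^(-1) = - 719786/911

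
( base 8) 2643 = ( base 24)2c3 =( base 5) 21233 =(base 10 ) 1443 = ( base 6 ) 10403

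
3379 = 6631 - 3252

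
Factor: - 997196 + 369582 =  - 627614 = -2^1*13^1* 101^1*239^1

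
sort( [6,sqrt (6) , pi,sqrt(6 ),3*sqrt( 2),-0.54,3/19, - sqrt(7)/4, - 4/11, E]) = [ - sqrt(7) /4,-0.54,-4/11,3/19, sqrt(6),sqrt( 6), E,pi,3*sqrt(2), 6 ]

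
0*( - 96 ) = 0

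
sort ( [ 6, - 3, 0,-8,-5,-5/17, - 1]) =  [ - 8, - 5, - 3, - 1, - 5/17, 0, 6]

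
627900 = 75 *8372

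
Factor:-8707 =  - 8707^1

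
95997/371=95997/371 = 258.75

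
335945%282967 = 52978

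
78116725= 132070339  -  53953614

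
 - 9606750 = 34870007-44476757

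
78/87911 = 78/87911 = 0.00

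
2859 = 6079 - 3220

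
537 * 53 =28461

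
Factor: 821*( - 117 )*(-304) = 29201328 = 2^4*3^2 * 13^1*19^1*821^1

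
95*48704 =4626880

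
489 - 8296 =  - 7807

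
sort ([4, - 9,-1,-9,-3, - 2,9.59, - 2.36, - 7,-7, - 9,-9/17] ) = [ - 9,-9 ,  -  9,  -  7,-7, -3, - 2.36,-2, - 1, - 9/17, 4,9.59]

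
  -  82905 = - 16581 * 5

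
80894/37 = 80894/37= 2186.32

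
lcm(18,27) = 54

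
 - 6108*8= - 48864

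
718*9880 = 7093840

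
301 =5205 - 4904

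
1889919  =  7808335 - 5918416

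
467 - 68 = 399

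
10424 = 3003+7421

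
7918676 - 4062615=3856061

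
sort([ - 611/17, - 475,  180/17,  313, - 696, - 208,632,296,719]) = [ - 696, - 475,- 208, - 611/17, 180/17,296,313,632,  719] 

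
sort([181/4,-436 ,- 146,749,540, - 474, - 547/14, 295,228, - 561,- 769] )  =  [ - 769, - 561,- 474, - 436, - 146, - 547/14, 181/4, 228, 295,540, 749]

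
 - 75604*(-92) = 6955568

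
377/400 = 377/400 = 0.94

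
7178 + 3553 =10731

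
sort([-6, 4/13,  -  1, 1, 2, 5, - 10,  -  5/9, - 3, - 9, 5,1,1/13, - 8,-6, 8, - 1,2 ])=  [ -10, - 9, - 8,  -  6, - 6,-3, -1, - 1, - 5/9, 1/13, 4/13, 1, 1,  2, 2, 5,  5, 8 ]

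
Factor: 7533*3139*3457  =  81744522759= 3^5*31^1*43^1*73^1*3457^1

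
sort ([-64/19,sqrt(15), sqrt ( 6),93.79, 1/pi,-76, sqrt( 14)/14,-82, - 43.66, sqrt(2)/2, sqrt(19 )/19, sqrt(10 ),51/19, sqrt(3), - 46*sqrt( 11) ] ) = [ - 46*sqrt( 11), - 82, - 76,- 43.66, - 64/19, sqrt(19) /19,sqrt(14 ) /14,  1/pi , sqrt(2 ) /2 , sqrt( 3 ), sqrt(6),51/19,  sqrt(10 ), sqrt(15), 93.79]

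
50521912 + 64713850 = 115235762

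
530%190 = 150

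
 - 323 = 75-398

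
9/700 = 9/700  =  0.01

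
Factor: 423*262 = 110826 = 2^1*3^2*47^1 * 131^1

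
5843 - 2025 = 3818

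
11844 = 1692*7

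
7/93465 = 7/93465 = 0.00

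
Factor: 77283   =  3^2*31^1*277^1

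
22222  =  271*82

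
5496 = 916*6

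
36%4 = 0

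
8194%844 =598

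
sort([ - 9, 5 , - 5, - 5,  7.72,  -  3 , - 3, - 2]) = [ - 9, - 5, - 5, - 3, - 3, - 2, 5 , 7.72]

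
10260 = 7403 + 2857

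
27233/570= 47 + 443/570 = 47.78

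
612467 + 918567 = 1531034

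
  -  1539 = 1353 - 2892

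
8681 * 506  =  4392586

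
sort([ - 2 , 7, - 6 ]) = [-6, - 2, 7]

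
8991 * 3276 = 29454516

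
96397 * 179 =17255063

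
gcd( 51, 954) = 3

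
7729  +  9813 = 17542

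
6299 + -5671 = 628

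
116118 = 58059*2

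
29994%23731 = 6263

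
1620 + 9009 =10629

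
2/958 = 1/479  =  0.00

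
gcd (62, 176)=2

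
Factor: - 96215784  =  - 2^3 * 3^1*7^1*17^1*59^1*571^1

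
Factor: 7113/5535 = 3^(  -  2)*5^( - 1 ) * 41^( - 1)*2371^1 = 2371/1845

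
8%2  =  0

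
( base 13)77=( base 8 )142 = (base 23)46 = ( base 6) 242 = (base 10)98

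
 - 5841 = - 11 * 531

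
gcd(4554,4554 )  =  4554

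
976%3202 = 976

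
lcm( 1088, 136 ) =1088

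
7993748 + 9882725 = 17876473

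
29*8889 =257781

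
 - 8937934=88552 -9026486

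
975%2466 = 975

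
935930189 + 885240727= 1821170916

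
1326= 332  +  994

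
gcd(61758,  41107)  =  1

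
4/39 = 4/39  =  0.10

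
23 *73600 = 1692800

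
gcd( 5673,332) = 1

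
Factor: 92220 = 2^2 * 3^1 * 5^1*29^1*53^1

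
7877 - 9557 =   -  1680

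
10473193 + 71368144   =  81841337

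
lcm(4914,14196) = 127764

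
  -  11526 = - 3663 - 7863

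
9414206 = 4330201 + 5084005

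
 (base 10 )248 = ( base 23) AI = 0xF8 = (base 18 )de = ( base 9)305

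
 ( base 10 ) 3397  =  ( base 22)709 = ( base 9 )4584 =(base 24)5ld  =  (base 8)6505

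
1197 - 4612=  - 3415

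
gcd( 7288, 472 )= 8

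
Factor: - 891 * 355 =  - 316305  =  - 3^4*5^1*11^1*71^1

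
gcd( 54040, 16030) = 70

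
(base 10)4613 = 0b1001000000101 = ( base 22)9BF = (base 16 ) 1205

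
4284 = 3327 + 957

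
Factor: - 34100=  - 2^2 * 5^2 * 11^1*  31^1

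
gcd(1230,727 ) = 1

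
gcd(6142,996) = 166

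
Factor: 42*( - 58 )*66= -2^3*3^2*7^1*11^1*29^1 = - 160776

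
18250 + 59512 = 77762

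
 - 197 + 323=126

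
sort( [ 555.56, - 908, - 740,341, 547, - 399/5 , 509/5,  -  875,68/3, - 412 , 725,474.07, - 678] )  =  [-908, - 875,  -  740, - 678,-412,  -  399/5,  68/3,509/5, 341,474.07, 547,555.56,725]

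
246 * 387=95202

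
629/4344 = 629/4344 = 0.14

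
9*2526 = 22734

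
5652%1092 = 192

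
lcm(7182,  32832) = 229824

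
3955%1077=724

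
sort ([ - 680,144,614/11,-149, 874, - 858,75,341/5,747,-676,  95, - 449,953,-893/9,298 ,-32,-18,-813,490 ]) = [ - 858, - 813, - 680,-676, - 449, -149 , - 893/9, - 32,-18, 614/11, 341/5,  75,95,144,298,  490,747, 874, 953]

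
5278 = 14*377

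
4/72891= 4/72891 = 0.00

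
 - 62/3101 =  - 1 + 3039/3101 =-0.02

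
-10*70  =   - 700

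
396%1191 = 396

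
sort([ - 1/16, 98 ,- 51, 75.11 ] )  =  [- 51, - 1/16, 75.11, 98]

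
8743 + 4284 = 13027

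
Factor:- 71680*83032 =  - 2^14*5^1*7^1*97^1* 107^1=- 5951733760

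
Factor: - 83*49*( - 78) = 317226= 2^1*3^1 * 7^2*13^1*83^1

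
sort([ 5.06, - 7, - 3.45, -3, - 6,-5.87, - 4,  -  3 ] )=[  -  7,- 6, - 5.87,-4, - 3.45,-3, - 3,5.06]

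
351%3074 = 351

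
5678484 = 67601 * 84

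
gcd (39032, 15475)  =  1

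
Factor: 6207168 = 2^6*3^1*11^1*2939^1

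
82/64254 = 41/32127 = 0.00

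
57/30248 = 3/1592 = 0.00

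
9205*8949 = 82375545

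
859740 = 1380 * 623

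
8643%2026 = 539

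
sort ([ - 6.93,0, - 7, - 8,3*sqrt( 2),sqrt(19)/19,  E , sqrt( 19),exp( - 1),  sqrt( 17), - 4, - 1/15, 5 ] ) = [ - 8,- 7, - 6.93, - 4, - 1/15,0,sqrt( 19)/19,  exp( - 1), E,sqrt(17),3*sqrt(2),sqrt( 19),5]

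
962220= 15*64148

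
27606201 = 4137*6673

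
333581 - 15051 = 318530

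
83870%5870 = 1690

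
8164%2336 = 1156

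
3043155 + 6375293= 9418448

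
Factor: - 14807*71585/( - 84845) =211991819/16969 = 13^1*17^1*67^1  *71^(-1)*103^1*139^1*239^( - 1) 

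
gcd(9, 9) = 9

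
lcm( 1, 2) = 2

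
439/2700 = 439/2700 = 0.16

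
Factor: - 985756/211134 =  - 2^1*3^(-1)*7^( -1)*11^( - 1)*457^( - 1 ) * 246439^1 = - 492878/105567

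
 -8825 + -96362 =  - 105187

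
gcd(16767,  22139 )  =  1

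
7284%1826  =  1806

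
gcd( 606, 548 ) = 2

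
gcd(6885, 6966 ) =81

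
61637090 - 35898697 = 25738393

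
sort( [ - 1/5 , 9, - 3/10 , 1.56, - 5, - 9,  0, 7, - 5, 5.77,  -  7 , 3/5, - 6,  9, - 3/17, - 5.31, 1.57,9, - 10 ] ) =[ - 10,-9, - 7,-6,-5.31,  -  5, - 5, - 3/10 , - 1/5 , - 3/17, 0, 3/5, 1.56,  1.57 , 5.77, 7, 9,9,  9 ] 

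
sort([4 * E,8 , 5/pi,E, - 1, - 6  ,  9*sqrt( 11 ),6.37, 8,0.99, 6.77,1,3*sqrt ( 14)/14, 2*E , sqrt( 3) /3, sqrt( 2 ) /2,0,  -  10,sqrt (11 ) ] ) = [ - 10, - 6 ,- 1 , 0,sqrt( 3) /3, sqrt(2) /2 , 3*sqrt ( 14 )/14,0.99, 1 , 5/pi, E, sqrt( 11),2 * E , 6.37,6.77,8,8,4 * E, 9* sqrt( 11)]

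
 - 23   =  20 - 43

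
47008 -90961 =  - 43953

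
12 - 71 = - 59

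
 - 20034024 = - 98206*204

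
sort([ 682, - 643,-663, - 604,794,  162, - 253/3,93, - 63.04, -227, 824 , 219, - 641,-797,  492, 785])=[ - 797, - 663 , - 643,-641, - 604, - 227, - 253/3, - 63.04,93,  162 , 219,492,682, 785,  794 , 824 ]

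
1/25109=1/25109 = 0.00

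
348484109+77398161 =425882270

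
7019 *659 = 4625521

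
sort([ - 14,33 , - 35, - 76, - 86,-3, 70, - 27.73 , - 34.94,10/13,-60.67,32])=[- 86, - 76 ,  -  60.67,-35, - 34.94, - 27.73,-14, - 3,10/13,32,33, 70]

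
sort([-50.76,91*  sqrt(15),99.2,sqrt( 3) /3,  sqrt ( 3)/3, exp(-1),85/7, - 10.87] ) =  [ - 50.76, - 10.87 , exp( - 1),sqrt( 3)/3  ,  sqrt(3 )/3, 85/7,99.2,91*sqrt( 15)]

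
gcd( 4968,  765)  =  9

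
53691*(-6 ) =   -  322146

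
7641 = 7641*1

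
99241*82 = 8137762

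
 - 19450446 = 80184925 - 99635371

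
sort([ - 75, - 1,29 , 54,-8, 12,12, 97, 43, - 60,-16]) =[ - 75, - 60,-16, - 8, - 1, 12,12, 29, 43,54, 97] 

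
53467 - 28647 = 24820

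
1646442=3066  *537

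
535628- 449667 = 85961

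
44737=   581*77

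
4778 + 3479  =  8257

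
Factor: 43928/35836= 38/31=2^1*19^1*31^( - 1 ) 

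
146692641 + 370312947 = 517005588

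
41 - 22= 19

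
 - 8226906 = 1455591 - 9682497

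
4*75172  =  300688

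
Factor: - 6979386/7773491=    - 2^1 * 3^1*11^( - 1)*263^ (-1)*2687^( - 1)*1163231^1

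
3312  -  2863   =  449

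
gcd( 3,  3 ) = 3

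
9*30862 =277758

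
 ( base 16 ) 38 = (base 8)70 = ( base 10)56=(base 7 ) 110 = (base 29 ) 1r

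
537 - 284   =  253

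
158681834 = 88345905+70335929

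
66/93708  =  11/15618 = 0.00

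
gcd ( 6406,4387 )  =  1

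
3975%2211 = 1764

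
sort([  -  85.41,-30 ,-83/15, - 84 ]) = [ - 85.41, -84, - 30,-83/15 ] 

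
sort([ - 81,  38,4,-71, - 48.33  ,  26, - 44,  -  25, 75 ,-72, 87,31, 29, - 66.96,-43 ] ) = [ - 81,  -  72, - 71, - 66.96,  -  48.33, - 44, - 43,-25, 4,26, 29, 31 , 38,75,87]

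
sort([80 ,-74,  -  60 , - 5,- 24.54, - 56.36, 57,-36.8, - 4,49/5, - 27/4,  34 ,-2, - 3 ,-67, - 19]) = [-74 , - 67, - 60, -56.36, - 36.8, - 24.54,-19,- 27/4,  -  5 ,-4, - 3,-2,49/5,  34 , 57,80] 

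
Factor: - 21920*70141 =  -2^5*5^1*137^1*70141^1 = - 1537490720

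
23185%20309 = 2876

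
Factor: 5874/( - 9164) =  - 2937/4582 = - 2^ ( - 1)*3^1*11^1*29^(-1)*79^( - 1 )*89^1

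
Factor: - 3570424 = - 2^3*11^1*13^1*3121^1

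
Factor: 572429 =11^1*13^1* 4003^1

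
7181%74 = 3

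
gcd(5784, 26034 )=6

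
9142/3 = 3047 + 1/3 = 3047.33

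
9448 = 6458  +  2990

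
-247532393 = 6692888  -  254225281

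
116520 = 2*58260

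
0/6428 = 0  =  0.00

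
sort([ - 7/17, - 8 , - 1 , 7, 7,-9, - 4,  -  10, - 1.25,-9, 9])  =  [ - 10, - 9,-9, - 8, - 4, - 1.25, - 1, - 7/17,  7,7,  9] 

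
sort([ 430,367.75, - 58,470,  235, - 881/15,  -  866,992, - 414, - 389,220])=[ - 866, - 414, - 389, - 881/15, - 58,220, 235,  367.75,430, 470,992]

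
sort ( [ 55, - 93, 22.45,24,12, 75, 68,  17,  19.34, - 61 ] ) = [  -  93, - 61,12,17, 19.34,22.45, 24, 55,  68 , 75 ]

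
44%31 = 13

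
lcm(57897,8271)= 57897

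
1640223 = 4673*351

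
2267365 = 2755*823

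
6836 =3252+3584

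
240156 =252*953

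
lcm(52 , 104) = 104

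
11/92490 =11/92490 = 0.00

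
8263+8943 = 17206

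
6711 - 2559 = 4152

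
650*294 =191100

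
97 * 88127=8548319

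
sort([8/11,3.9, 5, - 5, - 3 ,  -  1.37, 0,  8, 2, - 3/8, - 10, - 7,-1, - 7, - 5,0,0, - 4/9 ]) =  [ - 10 , - 7, - 7,-5 , - 5 , - 3, - 1.37, - 1, - 4/9,-3/8, 0,0,  0,8/11,2, 3.9,  5, 8 ]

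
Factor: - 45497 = - 45497^1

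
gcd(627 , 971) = 1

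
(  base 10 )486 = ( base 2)111100110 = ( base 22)102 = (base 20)146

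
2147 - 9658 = - 7511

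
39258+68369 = 107627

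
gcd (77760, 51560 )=40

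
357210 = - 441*( - 810)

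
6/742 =3/371= 0.01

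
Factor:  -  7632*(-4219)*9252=2^6*3^4* 53^1 * 257^1 * 4219^1 = 297908922816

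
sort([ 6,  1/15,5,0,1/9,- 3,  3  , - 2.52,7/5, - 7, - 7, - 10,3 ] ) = [ - 10, - 7, - 7,-3 , - 2.52,0,1/15,  1/9,7/5, 3,3,5 , 6 ]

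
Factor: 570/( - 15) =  -38  =  - 2^1*19^1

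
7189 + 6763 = 13952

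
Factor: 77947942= 2^1 *38973971^1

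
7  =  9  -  2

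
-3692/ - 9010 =1846/4505=0.41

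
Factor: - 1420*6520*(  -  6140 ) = 2^7*5^3*71^1*163^1* 307^1 = 56846576000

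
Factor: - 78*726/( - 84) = 3^1*7^( - 1)*11^2*13^1 = 4719/7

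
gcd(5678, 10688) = 334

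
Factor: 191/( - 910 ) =-2^( - 1)*5^( - 1)*7^( - 1)*13^( - 1 )*191^1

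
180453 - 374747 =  - 194294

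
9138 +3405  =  12543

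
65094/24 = 10849/4 = 2712.25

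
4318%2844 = 1474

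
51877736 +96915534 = 148793270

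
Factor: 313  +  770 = 1083 = 3^1*19^2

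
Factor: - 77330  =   -2^1*5^1*11^1*19^1*37^1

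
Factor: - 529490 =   -  2^1 * 5^1*13^1 * 4073^1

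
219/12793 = 219/12793 = 0.02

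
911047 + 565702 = 1476749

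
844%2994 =844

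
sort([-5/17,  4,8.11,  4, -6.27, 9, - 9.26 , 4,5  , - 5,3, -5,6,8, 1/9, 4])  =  [-9.26 ,-6.27,  -  5, - 5,-5/17, 1/9, 3,4, 4,4,4,  5,6 , 8,8.11,9 ]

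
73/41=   73/41 = 1.78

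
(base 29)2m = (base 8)120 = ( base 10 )80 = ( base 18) 48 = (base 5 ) 310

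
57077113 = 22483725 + 34593388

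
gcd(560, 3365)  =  5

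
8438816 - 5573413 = 2865403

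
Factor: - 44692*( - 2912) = 2^7*7^1*13^1* 11173^1 =130143104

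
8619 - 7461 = 1158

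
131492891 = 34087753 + 97405138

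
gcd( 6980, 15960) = 20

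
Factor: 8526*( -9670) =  - 2^2*3^1*5^1 * 7^2 * 29^1*967^1= - 82446420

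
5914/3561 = 1+2353/3561 = 1.66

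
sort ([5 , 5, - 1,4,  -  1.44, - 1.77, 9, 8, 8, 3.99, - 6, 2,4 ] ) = [ - 6, - 1.77, - 1.44, - 1, 2,3.99, 4, 4, 5, 5,8, 8, 9]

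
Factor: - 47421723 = - 3^1*31^1*509911^1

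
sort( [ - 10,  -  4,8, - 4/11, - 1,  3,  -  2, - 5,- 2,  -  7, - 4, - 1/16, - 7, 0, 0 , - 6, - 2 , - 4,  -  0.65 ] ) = [ - 10, - 7, - 7 ,  -  6, - 5, - 4 , -4,-4, - 2, - 2, - 2, - 1, - 0.65 , - 4/11, - 1/16 , 0 , 0,3,8]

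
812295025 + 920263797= 1732558822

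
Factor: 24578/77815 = 2^1 * 5^( - 1) * 79^( - 1 ) * 197^( - 1 )*12289^1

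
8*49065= 392520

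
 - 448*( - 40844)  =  18298112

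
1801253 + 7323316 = 9124569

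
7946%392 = 106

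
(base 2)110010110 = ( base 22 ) IA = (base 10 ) 406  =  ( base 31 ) d3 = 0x196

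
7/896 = 1/128 = 0.01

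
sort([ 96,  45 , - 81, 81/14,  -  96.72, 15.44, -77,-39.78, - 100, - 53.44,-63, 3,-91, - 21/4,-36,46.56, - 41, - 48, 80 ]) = [ -100,- 96.72,  -  91, - 81, - 77, - 63,- 53.44, - 48, - 41,-39.78,  -  36, - 21/4,3,81/14, 15.44, 45,46.56,80, 96 ] 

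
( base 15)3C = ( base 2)111001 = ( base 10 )57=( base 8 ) 71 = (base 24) 29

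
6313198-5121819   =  1191379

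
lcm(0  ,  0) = 0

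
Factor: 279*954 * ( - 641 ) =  - 2^1*3^4*31^1 * 53^1*641^1 = -170612406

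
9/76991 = 9/76991 = 0.00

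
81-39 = 42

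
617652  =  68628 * 9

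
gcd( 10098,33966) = 918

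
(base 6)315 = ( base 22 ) 59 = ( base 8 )167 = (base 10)119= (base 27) 4b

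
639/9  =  71=71.00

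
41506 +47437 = 88943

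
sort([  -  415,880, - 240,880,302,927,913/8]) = [ - 415, - 240 , 913/8,302, 880, 880,927]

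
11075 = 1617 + 9458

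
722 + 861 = 1583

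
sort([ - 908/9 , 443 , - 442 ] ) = [ - 442, - 908/9, 443 ] 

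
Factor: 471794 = 2^1*419^1*563^1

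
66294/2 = 33147 =33147.00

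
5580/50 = 111+3/5 = 111.60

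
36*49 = 1764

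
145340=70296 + 75044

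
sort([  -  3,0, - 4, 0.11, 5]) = [ - 4, - 3,0 , 0.11,5]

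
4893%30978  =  4893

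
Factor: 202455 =3^2*5^1*11^1*409^1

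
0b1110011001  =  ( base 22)1jj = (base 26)19b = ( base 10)921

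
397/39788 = 397/39788 = 0.01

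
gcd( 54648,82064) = 184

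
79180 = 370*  214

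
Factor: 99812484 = 2^2*3^2*2772569^1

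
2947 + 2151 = 5098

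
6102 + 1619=7721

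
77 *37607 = 2895739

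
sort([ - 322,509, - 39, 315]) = [-322,-39,315, 509 ] 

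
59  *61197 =3610623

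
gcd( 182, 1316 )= 14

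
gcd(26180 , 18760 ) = 140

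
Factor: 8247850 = 2^1*5^2*13^1*12689^1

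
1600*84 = 134400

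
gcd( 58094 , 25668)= 62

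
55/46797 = 55/46797  =  0.00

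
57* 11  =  627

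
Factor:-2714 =-2^1*23^1 * 59^1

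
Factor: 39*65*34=2^1*3^1*5^1* 13^2*17^1=86190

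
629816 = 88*7157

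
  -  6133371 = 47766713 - 53900084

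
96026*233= 22374058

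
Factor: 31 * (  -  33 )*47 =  -48081  =  - 3^1*11^1*31^1*47^1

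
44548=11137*4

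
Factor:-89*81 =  - 7209 = -3^4*89^1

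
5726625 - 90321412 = -84594787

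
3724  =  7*532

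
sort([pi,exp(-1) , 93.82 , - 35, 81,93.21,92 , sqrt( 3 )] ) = [ - 35, exp( - 1 ), sqrt (3),pi, 81, 92,93.21, 93.82 ]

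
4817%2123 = 571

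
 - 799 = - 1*799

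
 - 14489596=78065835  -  92555431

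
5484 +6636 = 12120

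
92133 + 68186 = 160319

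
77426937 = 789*98133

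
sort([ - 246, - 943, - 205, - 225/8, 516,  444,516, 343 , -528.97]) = [ -943, - 528.97, - 246,-205,  -  225/8,343,444, 516, 516]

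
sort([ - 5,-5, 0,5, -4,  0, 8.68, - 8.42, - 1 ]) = [ - 8.42, -5, - 5, - 4, - 1,0,0,5, 8.68 ] 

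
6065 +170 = 6235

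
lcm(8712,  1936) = 17424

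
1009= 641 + 368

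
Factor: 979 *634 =620686 = 2^1*11^1 * 89^1*317^1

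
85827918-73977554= 11850364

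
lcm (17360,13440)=416640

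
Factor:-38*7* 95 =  - 25270 = -  2^1*5^1*7^1*19^2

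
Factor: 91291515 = 3^1*5^1*7^1*869443^1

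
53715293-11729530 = 41985763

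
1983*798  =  1582434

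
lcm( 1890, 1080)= 7560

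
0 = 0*7726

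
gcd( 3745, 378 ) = 7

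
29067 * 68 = 1976556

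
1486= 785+701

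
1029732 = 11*93612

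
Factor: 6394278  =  2^1*3^1*11^1*17^1 * 41^1 *139^1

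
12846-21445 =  - 8599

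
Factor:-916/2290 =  -2^1*5^(  -  1) = -2/5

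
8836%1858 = 1404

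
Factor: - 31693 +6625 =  - 2^2*3^1*2089^1 = -25068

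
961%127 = 72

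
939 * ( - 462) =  - 433818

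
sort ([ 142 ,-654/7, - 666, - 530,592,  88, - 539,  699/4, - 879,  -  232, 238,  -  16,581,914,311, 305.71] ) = [ - 879, - 666,-539,-530 ,  -  232, - 654/7, -16, 88,  142 , 699/4,238,  305.71, 311, 581, 592, 914 ] 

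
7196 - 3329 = 3867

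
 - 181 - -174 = -7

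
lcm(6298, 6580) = 440860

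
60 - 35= 25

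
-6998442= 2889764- 9888206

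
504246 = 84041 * 6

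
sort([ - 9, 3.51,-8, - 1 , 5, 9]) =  [ - 9,-8, - 1,3.51,5,  9] 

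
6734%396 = 2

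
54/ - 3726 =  - 1/69=- 0.01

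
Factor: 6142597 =181^1*33937^1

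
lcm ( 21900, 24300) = 1773900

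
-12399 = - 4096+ - 8303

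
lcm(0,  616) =0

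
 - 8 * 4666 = -37328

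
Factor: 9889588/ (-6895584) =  - 2^( - 3) * 3^( - 3)*23^ ( - 1 )*53^1*347^(-1 ) * 46649^1  =  - 2472397/1723896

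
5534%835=524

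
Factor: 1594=2^1*797^1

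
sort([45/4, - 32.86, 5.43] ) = [ - 32.86,  5.43 , 45/4]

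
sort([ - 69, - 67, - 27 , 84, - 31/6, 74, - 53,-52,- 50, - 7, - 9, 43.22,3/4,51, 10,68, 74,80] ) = [ - 69 , - 67, - 53, - 52,-50, - 27,-9, - 7, - 31/6, 3/4 , 10,43.22,51, 68,74,74,80, 84 ]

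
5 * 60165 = 300825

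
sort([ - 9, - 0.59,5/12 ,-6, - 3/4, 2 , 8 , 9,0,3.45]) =[ - 9 , - 6, - 3/4, - 0.59, 0,  5/12,2, 3.45,8,  9]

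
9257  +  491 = 9748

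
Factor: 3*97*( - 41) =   -  11931= - 3^1*41^1*97^1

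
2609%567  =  341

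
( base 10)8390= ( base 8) 20306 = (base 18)17G2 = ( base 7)33314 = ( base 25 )daf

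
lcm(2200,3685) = 147400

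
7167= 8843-1676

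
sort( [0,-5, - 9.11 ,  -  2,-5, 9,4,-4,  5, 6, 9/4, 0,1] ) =[ -9.11,-5,-5,-4, - 2,0,  0, 1,  9/4, 4, 5, 6, 9]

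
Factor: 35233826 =2^1 * 17^1*67^1*15467^1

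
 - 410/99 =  - 5 + 85/99  =  -4.14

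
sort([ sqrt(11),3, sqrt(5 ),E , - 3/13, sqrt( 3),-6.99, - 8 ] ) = [ - 8,-6.99, - 3/13,sqrt(3 ),sqrt(5),E, 3, sqrt( 11)]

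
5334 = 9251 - 3917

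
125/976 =125/976 =0.13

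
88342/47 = 88342/47 = 1879.62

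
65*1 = 65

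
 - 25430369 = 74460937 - 99891306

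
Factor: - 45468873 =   -  3^2*5052097^1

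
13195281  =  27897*473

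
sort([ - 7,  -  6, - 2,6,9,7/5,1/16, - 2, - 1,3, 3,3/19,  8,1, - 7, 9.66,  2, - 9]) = [ - 9, - 7, - 7,- 6,-2, - 2, - 1,1/16, 3/19 , 1,  7/5,2, 3, 3,6, 8, 9, 9.66] 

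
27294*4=109176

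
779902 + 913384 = 1693286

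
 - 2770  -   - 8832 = 6062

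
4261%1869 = 523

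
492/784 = 123/196  =  0.63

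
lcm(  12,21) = 84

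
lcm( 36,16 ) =144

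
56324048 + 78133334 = 134457382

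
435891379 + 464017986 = 899909365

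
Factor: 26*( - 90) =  - 2340 = - 2^2*3^2 * 5^1* 13^1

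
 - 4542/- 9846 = 757/1641 = 0.46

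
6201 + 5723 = 11924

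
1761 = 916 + 845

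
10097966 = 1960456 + 8137510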